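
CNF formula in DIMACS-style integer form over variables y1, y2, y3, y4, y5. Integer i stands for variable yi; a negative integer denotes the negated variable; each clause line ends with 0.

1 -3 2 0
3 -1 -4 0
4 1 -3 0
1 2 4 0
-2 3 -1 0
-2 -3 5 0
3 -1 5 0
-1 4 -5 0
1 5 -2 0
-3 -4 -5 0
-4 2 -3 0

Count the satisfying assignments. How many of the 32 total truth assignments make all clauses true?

5

Satisfying assignments:
  y1=0 y2=0 y3=0 y4=1 y5=0
  y1=0 y2=0 y3=0 y4=1 y5=1
  y1=0 y2=1 y3=0 y4=0 y5=1
  y1=0 y2=1 y3=0 y4=1 y5=1
  y1=1 y2=0 y3=1 y4=0 y5=0
That's 5 in total.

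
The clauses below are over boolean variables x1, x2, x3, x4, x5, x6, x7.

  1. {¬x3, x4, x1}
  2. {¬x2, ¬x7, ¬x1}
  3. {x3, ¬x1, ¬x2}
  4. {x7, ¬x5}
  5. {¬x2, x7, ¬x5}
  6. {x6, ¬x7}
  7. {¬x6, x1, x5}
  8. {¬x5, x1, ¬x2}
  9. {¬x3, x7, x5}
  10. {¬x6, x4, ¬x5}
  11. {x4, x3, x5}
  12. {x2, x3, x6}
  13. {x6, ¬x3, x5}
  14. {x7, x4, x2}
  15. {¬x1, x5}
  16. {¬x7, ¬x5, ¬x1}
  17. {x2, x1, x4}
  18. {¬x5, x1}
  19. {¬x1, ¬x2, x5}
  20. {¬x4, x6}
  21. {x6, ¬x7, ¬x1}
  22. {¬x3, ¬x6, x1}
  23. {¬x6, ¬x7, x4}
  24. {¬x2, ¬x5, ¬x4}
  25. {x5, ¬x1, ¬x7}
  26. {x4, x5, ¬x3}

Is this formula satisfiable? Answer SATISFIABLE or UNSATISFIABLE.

x5 = True:
  propagation gives x7=True, x6=True, x4=True, x1=False; an empty clause results — contradiction.
x5 = False:
  propagation gives x1=False, x6=False, x7=False, x3=False; an empty clause results — contradiction.
Every branch closes, so no satisfying assignment exists.

UNSATISFIABLE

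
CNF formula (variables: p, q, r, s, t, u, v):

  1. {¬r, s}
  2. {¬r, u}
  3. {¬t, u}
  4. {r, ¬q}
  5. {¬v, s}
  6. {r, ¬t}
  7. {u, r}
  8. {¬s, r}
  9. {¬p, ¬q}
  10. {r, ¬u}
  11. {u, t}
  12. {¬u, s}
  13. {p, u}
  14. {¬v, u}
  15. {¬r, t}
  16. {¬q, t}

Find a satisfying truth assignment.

p=1, q=0, r=1, s=1, t=1, u=1, v=1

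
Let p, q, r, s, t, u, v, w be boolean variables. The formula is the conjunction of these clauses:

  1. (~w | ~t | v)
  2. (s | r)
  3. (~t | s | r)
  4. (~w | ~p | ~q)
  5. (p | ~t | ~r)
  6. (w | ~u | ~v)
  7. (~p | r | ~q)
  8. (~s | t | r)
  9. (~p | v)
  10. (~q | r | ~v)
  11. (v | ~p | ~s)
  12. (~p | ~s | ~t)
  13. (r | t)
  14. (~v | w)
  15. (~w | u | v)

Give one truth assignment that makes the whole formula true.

p=False  q=True  r=True  s=True  t=False  u=True  v=True  w=True

Branch on p: take p = False.
The remaining clauses are satisfied by q = True, r = True, s = True, t = False, u = True, v = True, w = True.
Every clause has at least one true literal under this assignment.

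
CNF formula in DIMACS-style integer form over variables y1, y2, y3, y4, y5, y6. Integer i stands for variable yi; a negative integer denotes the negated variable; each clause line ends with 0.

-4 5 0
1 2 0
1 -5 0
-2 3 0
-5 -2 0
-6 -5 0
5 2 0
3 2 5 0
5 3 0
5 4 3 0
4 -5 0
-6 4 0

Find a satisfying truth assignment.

y1 = True, y2 = True, y3 = True, y4 = False, y5 = False, y6 = False

y1 occurs only positively in the remaining clauses — set y1 = True.
Pure literal: y3 appears only positively; assign y3 = True.
Try y2 = True.
  then y5 is forced to False.
  then y4 is forced to False.
  then y6 is forced to False.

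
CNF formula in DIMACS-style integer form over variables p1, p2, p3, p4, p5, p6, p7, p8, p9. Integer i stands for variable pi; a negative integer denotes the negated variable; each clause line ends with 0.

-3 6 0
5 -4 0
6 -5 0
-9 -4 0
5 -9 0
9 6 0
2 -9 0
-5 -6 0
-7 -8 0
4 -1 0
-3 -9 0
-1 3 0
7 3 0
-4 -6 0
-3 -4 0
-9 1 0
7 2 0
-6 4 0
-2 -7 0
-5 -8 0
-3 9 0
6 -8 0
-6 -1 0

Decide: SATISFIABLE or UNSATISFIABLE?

UNSATISFIABLE

p6 = True:
  propagation gives p5=False, p4=False; an empty clause results — contradiction.
p6 = False:
  propagation gives p3=False, p5=False, p4=False, p9=False; an empty clause results — contradiction.
Every branch closes, so no satisfying assignment exists.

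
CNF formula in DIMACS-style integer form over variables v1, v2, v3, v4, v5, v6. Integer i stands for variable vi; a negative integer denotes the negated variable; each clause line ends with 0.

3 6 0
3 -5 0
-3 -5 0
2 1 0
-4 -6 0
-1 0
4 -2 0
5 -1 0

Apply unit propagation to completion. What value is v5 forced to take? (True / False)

False

(~v1) is a unit clause: v1 = False.
(v1 | v2): since v1 = False, the clause reduces to (v2). v2 = True.
In (v4 | ~v2), ~v2 is now false; v4 must hold, so v4 = True.
From (~v6 | ~v4) and v4 = True: v6 = False.
In (v3 | v6), v6 is now false; v3 must hold, so v3 = True.
(~v5 | ~v3): since v3 = True, the clause reduces to (~v5). v5 = False.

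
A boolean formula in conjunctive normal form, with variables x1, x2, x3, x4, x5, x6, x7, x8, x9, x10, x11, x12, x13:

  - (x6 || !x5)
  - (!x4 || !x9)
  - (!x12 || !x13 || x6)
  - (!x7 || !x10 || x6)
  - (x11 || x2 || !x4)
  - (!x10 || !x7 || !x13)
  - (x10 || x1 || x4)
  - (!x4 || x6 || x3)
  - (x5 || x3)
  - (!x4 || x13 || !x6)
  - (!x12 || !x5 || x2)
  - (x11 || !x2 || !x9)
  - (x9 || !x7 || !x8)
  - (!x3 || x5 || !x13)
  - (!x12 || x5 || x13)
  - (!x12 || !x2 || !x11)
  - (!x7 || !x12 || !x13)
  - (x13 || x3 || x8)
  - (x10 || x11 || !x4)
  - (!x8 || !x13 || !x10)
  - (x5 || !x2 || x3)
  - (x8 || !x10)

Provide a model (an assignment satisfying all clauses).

Pure literal: x1 appears only positively; assign x1 = True.
x12 occurs only negated in the remaining clauses — set x12 = False.
Try x2 = True.
For the remaining variables, x3 = False, x4 = False, x5 = True, x6 = True, x7 = True, x8 = True, x9 = True, x10 = True, x11 = True, x13 = False works.

x1=True, x2=True, x3=False, x4=False, x5=True, x6=True, x7=True, x8=True, x9=True, x10=True, x11=True, x12=False, x13=False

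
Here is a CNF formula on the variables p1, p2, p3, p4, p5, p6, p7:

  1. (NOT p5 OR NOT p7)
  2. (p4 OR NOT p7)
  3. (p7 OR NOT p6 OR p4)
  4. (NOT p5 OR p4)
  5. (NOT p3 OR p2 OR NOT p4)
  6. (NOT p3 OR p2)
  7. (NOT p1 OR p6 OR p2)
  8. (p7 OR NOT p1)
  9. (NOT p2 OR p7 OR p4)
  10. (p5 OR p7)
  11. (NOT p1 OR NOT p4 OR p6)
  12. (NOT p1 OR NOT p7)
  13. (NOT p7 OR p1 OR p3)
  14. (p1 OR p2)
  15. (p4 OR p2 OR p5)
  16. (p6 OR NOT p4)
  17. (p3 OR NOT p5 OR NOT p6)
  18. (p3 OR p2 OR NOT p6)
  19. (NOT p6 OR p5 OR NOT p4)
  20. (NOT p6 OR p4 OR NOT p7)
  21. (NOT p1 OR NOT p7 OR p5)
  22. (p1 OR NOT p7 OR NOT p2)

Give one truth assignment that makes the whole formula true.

Branch on p1: take p1 = False.
  then p2 is forced to True.
  then p7 is forced to False.
  then p4 is forced to True.
  then p5 is forced to True.
  then p6 is forced to True.
  then p3 is forced to True.

p1 = F  p2 = T  p3 = T  p4 = T  p5 = T  p6 = T  p7 = F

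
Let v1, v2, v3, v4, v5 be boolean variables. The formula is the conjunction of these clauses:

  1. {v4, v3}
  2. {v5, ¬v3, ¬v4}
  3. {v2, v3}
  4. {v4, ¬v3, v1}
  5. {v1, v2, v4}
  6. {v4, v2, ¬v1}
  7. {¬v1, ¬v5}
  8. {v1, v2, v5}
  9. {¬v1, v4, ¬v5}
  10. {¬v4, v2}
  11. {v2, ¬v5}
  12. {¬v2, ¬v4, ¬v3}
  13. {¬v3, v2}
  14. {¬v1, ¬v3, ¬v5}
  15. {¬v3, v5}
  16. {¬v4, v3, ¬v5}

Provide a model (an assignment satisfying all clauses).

Branch on v1: take v1 = False.
Set v2 = True and propagate.
For the remaining variables, v3 = False, v4 = True, v5 = False works.

v1=False, v2=True, v3=False, v4=True, v5=False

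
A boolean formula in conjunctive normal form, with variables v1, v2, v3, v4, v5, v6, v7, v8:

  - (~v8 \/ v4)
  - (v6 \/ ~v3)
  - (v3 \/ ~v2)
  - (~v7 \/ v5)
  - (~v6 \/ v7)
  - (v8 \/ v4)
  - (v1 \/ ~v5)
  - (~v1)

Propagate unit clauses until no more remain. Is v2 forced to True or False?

False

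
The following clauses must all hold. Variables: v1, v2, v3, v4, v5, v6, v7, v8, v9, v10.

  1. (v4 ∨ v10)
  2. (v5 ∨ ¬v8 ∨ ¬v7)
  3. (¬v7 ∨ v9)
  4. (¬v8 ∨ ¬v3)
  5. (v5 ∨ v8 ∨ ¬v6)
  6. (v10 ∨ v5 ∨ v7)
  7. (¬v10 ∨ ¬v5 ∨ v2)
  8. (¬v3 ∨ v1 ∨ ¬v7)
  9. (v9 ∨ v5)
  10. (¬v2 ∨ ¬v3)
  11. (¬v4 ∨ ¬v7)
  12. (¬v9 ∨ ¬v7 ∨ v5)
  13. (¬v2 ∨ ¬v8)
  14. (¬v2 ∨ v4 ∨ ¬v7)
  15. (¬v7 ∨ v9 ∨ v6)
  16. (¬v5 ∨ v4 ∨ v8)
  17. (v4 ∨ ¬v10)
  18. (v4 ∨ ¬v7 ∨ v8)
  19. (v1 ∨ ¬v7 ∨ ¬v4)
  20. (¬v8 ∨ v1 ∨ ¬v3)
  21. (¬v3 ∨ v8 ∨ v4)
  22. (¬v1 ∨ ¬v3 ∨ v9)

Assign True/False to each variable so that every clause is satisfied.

v1=T, v2=F, v3=F, v4=T, v5=T, v6=F, v7=F, v8=F, v9=F, v10=F

Check each clause:
  1. (v4 ∨ v10) — v4 is true.
  2. (¬v8 ∨ ¬v7 ∨ v5) — ¬v8 is true.
  3. (¬v7 ∨ v9) — ¬v7 is true.
  4. (¬v8 ∨ ¬v3) — ¬v8 is true.
  5. (v5 ∨ ¬v6 ∨ v8) — ¬v6 is true.
  6. (v10 ∨ v7 ∨ v5) — v5 is true.
  7. (v2 ∨ ¬v10 ∨ ¬v5) — ¬v10 is true.
  8. (¬v7 ∨ ¬v3 ∨ v1) — v1 is true.
  9. (v9 ∨ v5) — v5 is true.
  10. (¬v3 ∨ ¬v2) — ¬v3 is true.
  11. (¬v4 ∨ ¬v7) — ¬v7 is true.
  12. (¬v9 ∨ v5 ∨ ¬v7) — ¬v7 is true.
  13. (¬v8 ∨ ¬v2) — ¬v8 is true.
  14. (¬v2 ∨ v4 ∨ ¬v7) — ¬v7 is true.
  15. (¬v7 ∨ v6 ∨ v9) — ¬v7 is true.
  16. (¬v5 ∨ v4 ∨ v8) — v4 is true.
  17. (¬v10 ∨ v4) — v4 is true.
  18. (¬v7 ∨ v4 ∨ v8) — ¬v7 is true.
  19. (¬v7 ∨ v1 ∨ ¬v4) — ¬v7 is true.
  20. (v1 ∨ ¬v8 ∨ ¬v3) — ¬v8 is true.
  21. (v4 ∨ ¬v3 ∨ v8) — v4 is true.
  22. (¬v1 ∨ v9 ∨ ¬v3) — ¬v3 is true.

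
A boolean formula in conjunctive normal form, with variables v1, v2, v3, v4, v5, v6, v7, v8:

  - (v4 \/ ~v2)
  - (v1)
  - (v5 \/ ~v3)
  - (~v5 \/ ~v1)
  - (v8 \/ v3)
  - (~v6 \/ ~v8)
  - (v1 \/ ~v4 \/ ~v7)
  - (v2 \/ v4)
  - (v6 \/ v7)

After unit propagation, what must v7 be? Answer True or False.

True

(v1) stands alone — v1 = True.
From (~v5 \/ ~v1) and v1 = True: v5 = False.
(~v3 \/ v5) with v5 = False leaves only ~v3, so v3 = False.
(v3 \/ v8) with v3 = False leaves only v8, so v8 = True.
In (~v8 \/ ~v6), ~v8 is now false; ~v6 must hold, so v6 = False.
In (v6 \/ v7), v6 is now false; v7 must hold, so v7 = True.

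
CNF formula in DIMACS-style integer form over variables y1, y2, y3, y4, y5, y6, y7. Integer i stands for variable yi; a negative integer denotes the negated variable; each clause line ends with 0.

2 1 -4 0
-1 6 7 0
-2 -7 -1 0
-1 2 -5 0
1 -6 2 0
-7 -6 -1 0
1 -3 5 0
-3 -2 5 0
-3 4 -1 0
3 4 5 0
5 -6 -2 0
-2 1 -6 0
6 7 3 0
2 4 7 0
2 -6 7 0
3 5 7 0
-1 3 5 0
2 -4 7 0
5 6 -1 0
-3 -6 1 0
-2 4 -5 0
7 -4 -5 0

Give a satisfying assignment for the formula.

Set y1 = False and propagate.
Try y2 = True.
  then y6 is forced to False.
For the remaining variables, y3 = True, y4 = True, y5 = True, y7 = True works.
Check each clause:
  1. (y2 \/ y1 \/ ~y4) — y2 is true.
  2. (y6 \/ y7 \/ ~y1) — ~y1 is true.
  3. (~y1 \/ ~y2 \/ ~y7) — ~y1 is true.
  4. (y2 \/ ~y1 \/ ~y5) — y2 is true.
  5. (y2 \/ ~y6 \/ y1) — ~y6 is true.
  6. (~y6 \/ ~y1 \/ ~y7) — ~y6 is true.
  7. (y5 \/ ~y3 \/ y1) — y5 is true.
  8. (~y3 \/ ~y2 \/ y5) — y5 is true.
  9. (~y1 \/ ~y3 \/ y4) — y4 is true.
  10. (y5 \/ y3 \/ y4) — y3 is true.
  11. (~y2 \/ ~y6 \/ y5) — ~y6 is true.
  12. (y1 \/ ~y6 \/ ~y2) — ~y6 is true.
  13. (y3 \/ y7 \/ y6) — y3 is true.
  14. (y2 \/ y7 \/ y4) — y2 is true.
  15. (y2 \/ ~y6 \/ y7) — y2 is true.
  16. (y5 \/ y7 \/ y3) — y3 is true.
  17. (y5 \/ ~y1 \/ y3) — y3 is true.
  18. (y2 \/ ~y4 \/ y7) — y2 is true.
  19. (y5 \/ ~y1 \/ y6) — y5 is true.
  20. (y1 \/ ~y6 \/ ~y3) — ~y6 is true.
  21. (~y2 \/ y4 \/ ~y5) — y4 is true.
  22. (y7 \/ ~y4 \/ ~y5) — y7 is true.

y1 = F  y2 = T  y3 = T  y4 = T  y5 = T  y6 = F  y7 = T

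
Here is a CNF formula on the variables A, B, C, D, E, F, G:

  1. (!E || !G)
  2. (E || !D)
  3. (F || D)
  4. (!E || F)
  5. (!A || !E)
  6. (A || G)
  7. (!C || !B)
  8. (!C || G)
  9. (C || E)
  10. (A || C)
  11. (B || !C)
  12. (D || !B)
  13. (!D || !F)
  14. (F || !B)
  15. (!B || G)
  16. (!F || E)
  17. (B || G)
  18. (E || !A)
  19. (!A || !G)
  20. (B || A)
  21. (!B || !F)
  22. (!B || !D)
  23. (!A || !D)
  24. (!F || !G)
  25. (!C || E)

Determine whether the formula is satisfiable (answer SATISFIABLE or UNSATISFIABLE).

B = True:
  propagation gives C=False, E=True, G=False; an empty clause results — contradiction.
B = False:
  propagation gives C=False, E=True, G=False; an empty clause results — contradiction.
Every branch closes, so no satisfying assignment exists.

UNSATISFIABLE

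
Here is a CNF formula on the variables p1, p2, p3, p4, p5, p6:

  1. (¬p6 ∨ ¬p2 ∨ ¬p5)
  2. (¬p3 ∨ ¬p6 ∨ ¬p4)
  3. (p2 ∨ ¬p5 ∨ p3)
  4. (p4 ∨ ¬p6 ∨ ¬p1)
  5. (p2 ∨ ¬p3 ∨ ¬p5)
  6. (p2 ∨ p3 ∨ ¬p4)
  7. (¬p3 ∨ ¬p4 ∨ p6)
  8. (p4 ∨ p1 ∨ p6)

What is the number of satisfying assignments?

Case analysis on p3 and p4:
  p3=T, p4=T: a clause becomes empty — 0.
  p3=T, p4=F: 5 of the 16 assignments to (p1,p2,p5,p6) work.
  p3=F, p4=T: p1 free; 3 ways for (p2,p5,p6) × 2^1 = 6.
  p3=F, p4=F: 5 of the 16 assignments to (p1,p2,p5,p6) work.
Total: 0 + 5 + 6 + 5 = 16.

16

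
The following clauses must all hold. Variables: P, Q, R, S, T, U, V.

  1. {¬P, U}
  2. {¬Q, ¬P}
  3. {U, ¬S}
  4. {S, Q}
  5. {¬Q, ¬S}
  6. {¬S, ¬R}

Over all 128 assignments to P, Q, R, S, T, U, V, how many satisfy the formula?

24

Split on S, then Q.
  S=1, Q=1: a clause becomes empty — 0.
  S=1, Q=0: forces R=0; U=1; P, T, V free → 2^3 = 8.
  S=0, Q=1: forces P=0; R, T, U, V free → 2^4 = 16.
  S=0, Q=0: a clause becomes empty — 0.
Total: 0 + 8 + 16 + 0 = 24.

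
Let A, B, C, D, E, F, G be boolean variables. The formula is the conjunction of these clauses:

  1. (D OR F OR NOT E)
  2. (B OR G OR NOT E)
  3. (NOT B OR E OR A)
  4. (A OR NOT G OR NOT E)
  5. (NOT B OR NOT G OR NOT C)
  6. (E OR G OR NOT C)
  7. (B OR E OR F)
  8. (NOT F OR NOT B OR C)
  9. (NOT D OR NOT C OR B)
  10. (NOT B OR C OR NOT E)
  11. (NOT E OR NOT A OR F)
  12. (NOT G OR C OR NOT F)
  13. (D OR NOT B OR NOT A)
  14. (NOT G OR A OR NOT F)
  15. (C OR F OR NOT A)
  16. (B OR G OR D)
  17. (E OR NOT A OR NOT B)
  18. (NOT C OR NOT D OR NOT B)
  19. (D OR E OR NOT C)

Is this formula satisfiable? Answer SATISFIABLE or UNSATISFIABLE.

Try A = True.
Branch on B: take B = False.
Branch on C: take C = False.
  then F is forced to True.
  then G is forced to False.
  then E is forced to False.
  then D is forced to True.
Every clause has at least one true literal under this assignment.
So A=T, B=F, C=F, D=T, E=F, F=T, G=F is a satisfying assignment.

SATISFIABLE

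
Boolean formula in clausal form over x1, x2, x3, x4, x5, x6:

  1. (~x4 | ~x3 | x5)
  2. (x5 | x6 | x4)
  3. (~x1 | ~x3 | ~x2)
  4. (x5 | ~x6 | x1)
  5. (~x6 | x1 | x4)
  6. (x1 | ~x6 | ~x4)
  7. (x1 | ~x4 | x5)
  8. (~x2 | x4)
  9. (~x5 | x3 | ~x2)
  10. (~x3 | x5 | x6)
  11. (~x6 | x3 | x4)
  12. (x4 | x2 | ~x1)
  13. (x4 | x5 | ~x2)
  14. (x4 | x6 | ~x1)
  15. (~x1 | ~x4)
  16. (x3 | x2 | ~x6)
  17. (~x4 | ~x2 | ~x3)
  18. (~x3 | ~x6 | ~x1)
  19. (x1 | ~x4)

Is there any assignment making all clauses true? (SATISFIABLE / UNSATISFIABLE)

Branch on x1: take x1 = False.
  then x4 is forced to False.
  then x6 is forced to False.
  then x5 is forced to True.
  then x2 is forced to False.
x3 is now unconstrained; take x3 = True.
So x1=F, x2=F, x3=T, x4=F, x5=T, x6=F is a satisfying assignment.

SATISFIABLE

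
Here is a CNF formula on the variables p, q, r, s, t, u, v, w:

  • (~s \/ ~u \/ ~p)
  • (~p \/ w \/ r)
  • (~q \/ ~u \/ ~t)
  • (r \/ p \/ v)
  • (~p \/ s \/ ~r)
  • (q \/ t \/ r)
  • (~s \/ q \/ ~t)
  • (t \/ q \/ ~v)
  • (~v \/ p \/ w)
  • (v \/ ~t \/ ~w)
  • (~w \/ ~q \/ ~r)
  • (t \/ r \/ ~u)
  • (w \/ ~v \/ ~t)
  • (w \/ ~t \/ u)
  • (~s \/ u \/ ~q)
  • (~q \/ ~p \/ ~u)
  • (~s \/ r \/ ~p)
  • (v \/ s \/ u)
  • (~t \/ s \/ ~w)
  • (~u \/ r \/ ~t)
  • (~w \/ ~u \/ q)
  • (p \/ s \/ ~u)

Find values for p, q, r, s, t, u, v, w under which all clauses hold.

p=False, q=True, r=False, s=False, t=False, u=False, v=True, w=True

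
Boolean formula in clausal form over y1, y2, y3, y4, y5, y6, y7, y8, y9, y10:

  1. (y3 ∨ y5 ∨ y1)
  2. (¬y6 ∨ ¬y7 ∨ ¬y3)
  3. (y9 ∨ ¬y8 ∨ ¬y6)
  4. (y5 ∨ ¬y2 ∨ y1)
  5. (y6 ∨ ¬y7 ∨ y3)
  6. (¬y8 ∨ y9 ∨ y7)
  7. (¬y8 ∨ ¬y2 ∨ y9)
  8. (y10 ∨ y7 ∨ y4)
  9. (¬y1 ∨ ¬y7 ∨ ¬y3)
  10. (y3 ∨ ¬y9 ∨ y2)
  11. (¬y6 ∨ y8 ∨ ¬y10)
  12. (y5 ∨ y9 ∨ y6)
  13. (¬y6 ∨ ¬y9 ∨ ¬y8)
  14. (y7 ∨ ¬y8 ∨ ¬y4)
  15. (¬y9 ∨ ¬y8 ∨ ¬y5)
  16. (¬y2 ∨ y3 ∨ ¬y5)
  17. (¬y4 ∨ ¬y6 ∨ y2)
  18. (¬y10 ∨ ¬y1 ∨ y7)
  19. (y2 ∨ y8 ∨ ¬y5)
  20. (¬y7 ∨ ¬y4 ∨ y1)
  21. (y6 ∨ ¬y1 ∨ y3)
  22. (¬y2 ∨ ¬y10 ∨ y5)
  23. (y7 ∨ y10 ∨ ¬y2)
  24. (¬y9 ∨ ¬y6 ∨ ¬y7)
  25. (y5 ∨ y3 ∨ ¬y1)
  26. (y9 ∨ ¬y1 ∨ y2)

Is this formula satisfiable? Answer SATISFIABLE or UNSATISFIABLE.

SATISFIABLE

Set y1 = False and propagate.
Set y2 = False and propagate.
Try y3 = True.
For the remaining variables, y4 = False, y5 = False, y6 = False, y7 = True, y8 = False, y9 = True, y10 = True works.
So y1=False, y2=False, y3=True, y4=False, y5=False, y6=False, y7=True, y8=False, y9=True, y10=True is a satisfying assignment.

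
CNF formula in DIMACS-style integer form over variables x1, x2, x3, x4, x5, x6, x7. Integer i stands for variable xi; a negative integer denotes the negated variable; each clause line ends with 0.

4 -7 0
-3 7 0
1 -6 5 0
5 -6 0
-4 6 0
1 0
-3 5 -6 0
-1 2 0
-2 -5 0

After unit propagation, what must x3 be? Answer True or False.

(x1) stands alone — x1 = True.
(x2 OR NOT x1): since x1 = True, the clause reduces to (x2). x2 = True.
(NOT x2 OR NOT x5) with x2 = True leaves only NOT x5, so x5 = False.
(x5 OR NOT x6): since x5 = False, the clause reduces to (NOT x6). x6 = False.
In (NOT x4 OR x6), x6 is now false; NOT x4 must hold, so x4 = False.
In (x4 OR NOT x7), x4 is now false; NOT x7 must hold, so x7 = False.
In (NOT x3 OR x7), x7 is now false; NOT x3 must hold, so x3 = False.

False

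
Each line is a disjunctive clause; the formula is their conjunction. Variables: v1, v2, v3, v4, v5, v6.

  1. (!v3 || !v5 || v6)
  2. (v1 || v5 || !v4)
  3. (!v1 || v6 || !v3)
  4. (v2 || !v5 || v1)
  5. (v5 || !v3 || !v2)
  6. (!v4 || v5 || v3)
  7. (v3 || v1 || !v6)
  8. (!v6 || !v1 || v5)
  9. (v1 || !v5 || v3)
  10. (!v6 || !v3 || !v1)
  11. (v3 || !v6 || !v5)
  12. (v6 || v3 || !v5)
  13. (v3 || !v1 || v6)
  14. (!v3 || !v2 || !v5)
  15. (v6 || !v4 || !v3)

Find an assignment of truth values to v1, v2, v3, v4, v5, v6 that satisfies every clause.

v1 = 0, v2 = 0, v3 = 1, v4 = 0, v5 = 0, v6 = 1

v4 occurs only negated in the remaining clauses — set v4 = False.
Try v1 = False.
Set v2 = False and propagate.
  then v5 is forced to False.
Try v3 = True.
v6 is now unconstrained; take v6 = True.
Every clause has at least one true literal under this assignment.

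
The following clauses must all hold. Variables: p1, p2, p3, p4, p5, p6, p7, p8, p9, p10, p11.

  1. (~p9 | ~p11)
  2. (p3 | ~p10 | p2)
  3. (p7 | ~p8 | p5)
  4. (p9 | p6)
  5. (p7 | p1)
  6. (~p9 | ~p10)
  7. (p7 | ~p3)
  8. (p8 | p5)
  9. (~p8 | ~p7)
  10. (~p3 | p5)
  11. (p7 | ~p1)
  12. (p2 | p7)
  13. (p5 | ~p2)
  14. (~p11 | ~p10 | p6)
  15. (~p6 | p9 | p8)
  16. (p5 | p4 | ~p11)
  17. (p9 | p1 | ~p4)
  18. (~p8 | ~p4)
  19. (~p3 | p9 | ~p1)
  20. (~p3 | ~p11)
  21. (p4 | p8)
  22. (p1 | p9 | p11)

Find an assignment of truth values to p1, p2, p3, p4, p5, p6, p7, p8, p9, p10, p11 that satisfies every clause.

p1=True  p2=True  p3=True  p4=True  p5=True  p6=False  p7=True  p8=False  p9=True  p10=False  p11=False

Check each clause:
  1. (~p11 | ~p9) — ~p11 is true.
  2. (p3 | p2 | ~p10) — p2 is true.
  3. (p7 | ~p8 | p5) — ~p8 is true.
  4. (p9 | p6) — p9 is true.
  5. (p1 | p7) — p1 is true.
  6. (~p9 | ~p10) — ~p10 is true.
  7. (p7 | ~p3) — p7 is true.
  8. (p5 | p8) — p5 is true.
  9. (~p8 | ~p7) — ~p8 is true.
  10. (~p3 | p5) — p5 is true.
  11. (p7 | ~p1) — p7 is true.
  12. (p7 | p2) — p2 is true.
  13. (p5 | ~p2) — p5 is true.
  14. (~p11 | ~p10 | p6) — ~p11 is true.
  15. (p9 | ~p6 | p8) — p9 is true.
  16. (~p11 | p4 | p5) — ~p11 is true.
  17. (~p4 | p9 | p1) — p9 is true.
  18. (~p4 | ~p8) — ~p8 is true.
  19. (~p1 | p9 | ~p3) — p9 is true.
  20. (~p3 | ~p11) — ~p11 is true.
  21. (p8 | p4) — p4 is true.
  22. (p1 | p9 | p11) — p9 is true.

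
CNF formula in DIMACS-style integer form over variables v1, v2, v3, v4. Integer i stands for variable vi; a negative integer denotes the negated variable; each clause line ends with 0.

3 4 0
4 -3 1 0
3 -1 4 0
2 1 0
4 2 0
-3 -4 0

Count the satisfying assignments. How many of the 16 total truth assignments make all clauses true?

4

Satisfying assignments:
  v1=F v2=T v3=F v4=T
  v1=T v2=F v3=F v4=T
  v1=T v2=T v3=F v4=T
  v1=T v2=T v3=T v4=F
Count: 4.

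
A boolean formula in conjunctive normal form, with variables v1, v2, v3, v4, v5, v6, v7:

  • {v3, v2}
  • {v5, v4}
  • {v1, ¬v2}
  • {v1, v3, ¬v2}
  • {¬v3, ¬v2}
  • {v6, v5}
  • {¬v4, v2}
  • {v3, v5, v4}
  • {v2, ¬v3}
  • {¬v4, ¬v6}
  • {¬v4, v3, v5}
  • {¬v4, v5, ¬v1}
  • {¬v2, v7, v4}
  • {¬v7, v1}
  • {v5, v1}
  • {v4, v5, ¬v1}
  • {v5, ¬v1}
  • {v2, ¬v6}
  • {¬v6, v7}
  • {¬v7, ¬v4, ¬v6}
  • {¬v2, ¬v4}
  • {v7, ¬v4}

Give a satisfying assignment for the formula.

Pure literal: v5 appears only positively; assign v5 = True.
Try v1 = True.
Branch on v2: take v2 = True.
  then v3 is forced to False.
  then v4 is forced to False.
  then v7 is forced to True.
v6 is now unconstrained; take v6 = True.
Every clause has at least one true literal under this assignment.

v1=1  v2=1  v3=0  v4=0  v5=1  v6=1  v7=1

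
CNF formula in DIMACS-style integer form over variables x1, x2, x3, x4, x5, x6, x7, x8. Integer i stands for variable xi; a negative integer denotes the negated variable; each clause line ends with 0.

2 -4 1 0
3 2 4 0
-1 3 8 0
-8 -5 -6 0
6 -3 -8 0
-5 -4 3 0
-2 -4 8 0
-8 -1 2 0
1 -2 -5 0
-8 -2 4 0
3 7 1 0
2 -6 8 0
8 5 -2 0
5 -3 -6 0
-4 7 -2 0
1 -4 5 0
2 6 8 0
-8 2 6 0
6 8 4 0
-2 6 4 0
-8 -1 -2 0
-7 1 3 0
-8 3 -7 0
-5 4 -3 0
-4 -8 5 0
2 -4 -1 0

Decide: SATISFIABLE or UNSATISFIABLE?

x2 = True:
  x8 = True:
    propagation gives x4=True, x7=True, x1=False, x5=False; an empty clause results — contradiction.
  x8 = False:
    propagation gives x4=False, x5=True, x1=True, x3=True; an empty clause results — contradiction.
x2 = False:
  x8 = True:
    propagation gives x1=False, x4=False, x3=True, x6=True; an empty clause results — contradiction.
  x8 = False:
    propagation gives x6=False; an empty clause results — contradiction.
Every branch closes, so no satisfying assignment exists.

UNSATISFIABLE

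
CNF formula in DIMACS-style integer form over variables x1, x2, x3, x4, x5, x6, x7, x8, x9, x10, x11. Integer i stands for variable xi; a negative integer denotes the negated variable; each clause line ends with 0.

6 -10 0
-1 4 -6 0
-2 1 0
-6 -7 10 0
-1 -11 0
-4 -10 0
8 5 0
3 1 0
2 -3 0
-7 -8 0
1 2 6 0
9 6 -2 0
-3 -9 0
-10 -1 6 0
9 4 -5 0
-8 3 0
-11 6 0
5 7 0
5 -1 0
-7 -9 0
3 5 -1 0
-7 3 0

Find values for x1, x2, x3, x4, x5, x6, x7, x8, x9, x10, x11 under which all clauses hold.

x1 = True, x2 = True, x3 = False, x4 = True, x5 = True, x6 = True, x7 = False, x8 = False, x9 = True, x10 = False, x11 = False

Check each clause:
  1. (¬x10 ∨ x6) — x6 is true.
  2. (¬x6 ∨ x4 ∨ ¬x1) — x4 is true.
  3. (x1 ∨ ¬x2) — x1 is true.
  4. (¬x7 ∨ ¬x6 ∨ x10) — ¬x7 is true.
  5. (¬x11 ∨ ¬x1) — ¬x11 is true.
  6. (¬x4 ∨ ¬x10) — ¬x10 is true.
  7. (x5 ∨ x8) — x5 is true.
  8. (x1 ∨ x3) — x1 is true.
  9. (x2 ∨ ¬x3) — x2 is true.
  10. (¬x7 ∨ ¬x8) — ¬x8 is true.
  11. (x1 ∨ x6 ∨ x2) — x1 is true.
  12. (x9 ∨ ¬x2 ∨ x6) — x9 is true.
  13. (¬x3 ∨ ¬x9) — ¬x3 is true.
  14. (¬x10 ∨ ¬x1 ∨ x6) — x6 is true.
  15. (x4 ∨ x9 ∨ ¬x5) — x9 is true.
  16. (¬x8 ∨ x3) — ¬x8 is true.
  17. (x6 ∨ ¬x11) — ¬x11 is true.
  18. (x7 ∨ x5) — x5 is true.
  19. (¬x1 ∨ x5) — x5 is true.
  20. (¬x9 ∨ ¬x7) — ¬x7 is true.
  21. (x5 ∨ x3 ∨ ¬x1) — x5 is true.
  22. (x3 ∨ ¬x7) — ¬x7 is true.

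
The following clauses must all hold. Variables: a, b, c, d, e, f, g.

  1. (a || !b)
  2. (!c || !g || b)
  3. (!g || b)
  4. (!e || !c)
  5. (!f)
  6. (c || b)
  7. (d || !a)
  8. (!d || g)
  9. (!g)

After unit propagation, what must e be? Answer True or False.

False

(!f) is a unit clause: f = False.
Unit clause (!g) sets g = False.
(!d || g): since g = False, the clause reduces to (!d). d = False.
(d || !a): since d = False, the clause reduces to (!a). a = False.
From (a || !b) and a = False: b = False.
(c || b) with b = False leaves only c, so c = True.
From (!e || !c) and c = True: e = False.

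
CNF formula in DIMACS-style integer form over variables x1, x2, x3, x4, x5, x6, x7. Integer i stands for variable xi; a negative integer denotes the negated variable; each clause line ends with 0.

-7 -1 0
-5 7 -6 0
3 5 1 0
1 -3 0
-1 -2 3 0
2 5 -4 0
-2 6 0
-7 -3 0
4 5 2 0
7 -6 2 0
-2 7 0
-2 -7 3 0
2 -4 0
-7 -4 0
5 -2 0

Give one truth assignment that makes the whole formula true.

x1=F, x2=F, x3=F, x4=F, x5=T, x6=F, x7=T

Branch on x1: take x1 = False.
  then x3 is forced to False.
  then x5 is forced to True.
The remaining clauses are satisfied by x2 = False, x4 = False, x6 = False, x7 = True.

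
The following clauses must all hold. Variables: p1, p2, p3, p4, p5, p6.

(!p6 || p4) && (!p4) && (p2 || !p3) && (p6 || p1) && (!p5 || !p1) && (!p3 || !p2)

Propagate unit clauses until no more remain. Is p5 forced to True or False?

False

(!p4) stands alone — p4 = False.
From (p4 || !p6) and p4 = False: p6 = False.
From (p6 || p1) and p6 = False: p1 = True.
From (!p1 || !p5) and p1 = True: p5 = False.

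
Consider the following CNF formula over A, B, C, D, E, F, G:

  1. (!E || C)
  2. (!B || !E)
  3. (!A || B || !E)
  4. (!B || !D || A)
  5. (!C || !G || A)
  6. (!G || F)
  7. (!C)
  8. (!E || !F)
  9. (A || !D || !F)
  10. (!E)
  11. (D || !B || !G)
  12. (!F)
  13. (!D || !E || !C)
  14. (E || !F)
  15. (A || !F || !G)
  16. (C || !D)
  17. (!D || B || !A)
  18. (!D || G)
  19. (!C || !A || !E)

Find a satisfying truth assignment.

A=T, B=T, C=F, D=F, E=F, F=F, G=F

(!C) is a unit clause, so C = False.
The clause (!E) is unit: E must be False.
(!F) is a unit clause, so F = False.
Unit propagation: (!G) forces G = False.
(!D) is a unit clause, so D = False.
A, B are now unconstrained; take A = True, B = True.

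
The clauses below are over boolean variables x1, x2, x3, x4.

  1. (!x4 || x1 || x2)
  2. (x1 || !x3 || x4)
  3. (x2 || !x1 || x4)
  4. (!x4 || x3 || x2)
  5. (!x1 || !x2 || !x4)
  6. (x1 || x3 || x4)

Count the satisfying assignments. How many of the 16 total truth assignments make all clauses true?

Satisfying assignments:
  x1=F x2=T x3=F x4=T
  x1=F x2=T x3=T x4=T
  x1=T x2=F x3=T x4=T
  x1=T x2=T x3=F x4=F
  x1=T x2=T x3=T x4=F
That's 5 in total.

5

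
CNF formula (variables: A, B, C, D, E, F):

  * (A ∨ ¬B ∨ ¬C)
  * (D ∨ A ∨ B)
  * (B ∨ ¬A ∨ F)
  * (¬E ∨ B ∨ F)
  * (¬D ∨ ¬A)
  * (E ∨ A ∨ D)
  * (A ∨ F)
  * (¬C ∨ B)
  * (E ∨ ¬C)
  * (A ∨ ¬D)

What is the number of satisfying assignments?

9

Case analysis on A and B:
  A=T, B=T: F free; 3 ways for (C,D,E) × 2^1 = 6.
  A=T, B=F: remaining (C,D,E,F) ∈ {(F,F,F,T); (F,F,T,T)} — 2.
  A=F, B=T: remaining (C,D,E,F) ∈ {(F,F,T,T)} — 1.
  A=F, B=F: a clause becomes empty — 0.
Total: 6 + 2 + 1 + 0 = 9.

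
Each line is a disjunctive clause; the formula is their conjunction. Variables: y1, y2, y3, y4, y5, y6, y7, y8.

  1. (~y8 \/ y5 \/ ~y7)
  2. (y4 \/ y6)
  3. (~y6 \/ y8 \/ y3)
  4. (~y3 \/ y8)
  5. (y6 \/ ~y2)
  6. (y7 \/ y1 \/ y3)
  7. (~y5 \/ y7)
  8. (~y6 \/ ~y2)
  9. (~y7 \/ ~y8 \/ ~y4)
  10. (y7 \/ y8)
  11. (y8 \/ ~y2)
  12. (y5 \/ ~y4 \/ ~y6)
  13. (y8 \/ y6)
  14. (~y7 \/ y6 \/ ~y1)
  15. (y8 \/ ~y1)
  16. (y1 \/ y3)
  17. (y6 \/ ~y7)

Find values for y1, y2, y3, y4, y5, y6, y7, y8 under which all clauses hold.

y1=T, y2=F, y3=F, y4=F, y5=T, y6=T, y7=T, y8=T

Check each clause:
  1. (y5 \/ ~y7 \/ ~y8) — y5 is true.
  2. (y6 \/ y4) — y6 is true.
  3. (~y6 \/ y8 \/ y3) — y8 is true.
  4. (~y3 \/ y8) — y8 is true.
  5. (~y2 \/ y6) — ~y2 is true.
  6. (y7 \/ y1 \/ y3) — y1 is true.
  7. (~y5 \/ y7) — y7 is true.
  8. (~y2 \/ ~y6) — ~y2 is true.
  9. (~y7 \/ ~y8 \/ ~y4) — ~y4 is true.
  10. (y7 \/ y8) — y8 is true.
  11. (y8 \/ ~y2) — y8 is true.
  12. (~y6 \/ ~y4 \/ y5) — ~y4 is true.
  13. (y6 \/ y8) — y8 is true.
  14. (~y1 \/ y6 \/ ~y7) — y6 is true.
  15. (~y1 \/ y8) — y8 is true.
  16. (y3 \/ y1) — y1 is true.
  17. (y6 \/ ~y7) — y6 is true.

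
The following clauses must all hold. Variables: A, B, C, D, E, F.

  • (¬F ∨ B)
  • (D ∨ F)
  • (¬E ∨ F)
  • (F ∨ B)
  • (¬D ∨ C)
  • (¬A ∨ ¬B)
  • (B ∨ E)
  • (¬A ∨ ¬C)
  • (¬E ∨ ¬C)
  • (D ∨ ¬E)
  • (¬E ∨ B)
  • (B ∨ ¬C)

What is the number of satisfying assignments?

The models are:
  A=0 B=1 C=0 D=0 E=0 F=1
  A=0 B=1 C=1 D=0 E=0 F=1
  A=0 B=1 C=1 D=1 E=0 F=0
  A=0 B=1 C=1 D=1 E=0 F=1
Count: 4.

4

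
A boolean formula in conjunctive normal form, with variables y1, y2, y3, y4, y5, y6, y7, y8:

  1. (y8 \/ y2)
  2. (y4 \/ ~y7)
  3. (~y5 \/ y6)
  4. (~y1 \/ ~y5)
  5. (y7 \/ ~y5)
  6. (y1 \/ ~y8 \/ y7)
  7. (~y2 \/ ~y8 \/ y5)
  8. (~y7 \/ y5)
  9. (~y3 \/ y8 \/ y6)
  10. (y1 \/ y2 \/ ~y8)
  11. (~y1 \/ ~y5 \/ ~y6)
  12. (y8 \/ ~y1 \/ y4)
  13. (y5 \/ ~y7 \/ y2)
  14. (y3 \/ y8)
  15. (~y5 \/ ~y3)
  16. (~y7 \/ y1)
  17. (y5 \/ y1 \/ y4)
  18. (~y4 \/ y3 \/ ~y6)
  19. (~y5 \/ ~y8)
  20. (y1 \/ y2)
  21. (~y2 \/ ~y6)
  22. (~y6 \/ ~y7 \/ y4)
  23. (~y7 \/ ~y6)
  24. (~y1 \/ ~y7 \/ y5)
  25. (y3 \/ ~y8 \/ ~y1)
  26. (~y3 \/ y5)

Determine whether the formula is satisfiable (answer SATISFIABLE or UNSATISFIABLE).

UNSATISFIABLE

y5 = True:
  propagation gives y6=True, y1=False, y7=True; an empty clause results — contradiction.
y5 = False:
  propagation gives y7=False, y3=False, y8=True, y1=True; an empty clause results — contradiction.
Every branch closes, so no satisfying assignment exists.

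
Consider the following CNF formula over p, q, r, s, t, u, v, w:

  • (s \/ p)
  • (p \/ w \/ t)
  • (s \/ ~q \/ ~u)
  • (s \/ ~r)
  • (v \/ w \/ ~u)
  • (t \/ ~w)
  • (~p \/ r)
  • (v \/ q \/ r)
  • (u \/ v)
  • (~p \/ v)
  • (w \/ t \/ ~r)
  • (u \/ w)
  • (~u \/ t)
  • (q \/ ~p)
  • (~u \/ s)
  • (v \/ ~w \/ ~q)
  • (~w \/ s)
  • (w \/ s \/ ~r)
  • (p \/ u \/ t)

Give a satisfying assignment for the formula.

p=F, q=F, r=T, s=T, t=T, u=T, v=T, w=T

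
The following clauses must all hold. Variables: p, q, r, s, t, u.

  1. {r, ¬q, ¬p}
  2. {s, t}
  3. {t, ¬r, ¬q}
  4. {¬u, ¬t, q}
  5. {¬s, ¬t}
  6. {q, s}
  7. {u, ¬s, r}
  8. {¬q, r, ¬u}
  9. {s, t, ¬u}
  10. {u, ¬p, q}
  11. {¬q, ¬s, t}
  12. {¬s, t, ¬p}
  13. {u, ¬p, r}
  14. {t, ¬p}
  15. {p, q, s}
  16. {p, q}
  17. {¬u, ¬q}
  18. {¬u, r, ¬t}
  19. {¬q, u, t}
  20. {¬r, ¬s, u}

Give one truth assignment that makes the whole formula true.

p = T, q = T, r = T, s = F, t = T, u = F

Branch on p: take p = True.
  then t is forced to True.
  then s is forced to False.
  then q is forced to True.
  then r is forced to True.
  then u is forced to False.
Every clause has at least one true literal under this assignment.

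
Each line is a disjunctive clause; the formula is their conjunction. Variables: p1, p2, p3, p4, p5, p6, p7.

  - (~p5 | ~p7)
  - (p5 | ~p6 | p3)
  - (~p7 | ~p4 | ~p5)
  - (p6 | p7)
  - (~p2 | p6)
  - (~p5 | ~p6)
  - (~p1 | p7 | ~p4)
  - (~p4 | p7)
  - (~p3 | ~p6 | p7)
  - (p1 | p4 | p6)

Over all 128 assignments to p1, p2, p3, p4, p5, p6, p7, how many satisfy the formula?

Case analysis on p6 and p7:
  p6=1, p7=1: forces p3=1; p5=0; p1, p2, p4 free → 2^3 = 8.
  p6=1, p7=0: a clause becomes empty — 0.
  p6=0, p7=1: p3 free; 3 ways for (p1,p2,p4,p5) × 2^1 = 6.
  p6=0, p7=0: a clause becomes empty — 0.
Total: 8 + 0 + 6 + 0 = 14.

14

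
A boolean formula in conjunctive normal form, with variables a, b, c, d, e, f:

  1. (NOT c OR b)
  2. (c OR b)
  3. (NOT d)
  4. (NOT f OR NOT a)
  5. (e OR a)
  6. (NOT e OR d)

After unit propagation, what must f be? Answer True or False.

Unit clause (NOT d) sets d = False.
(NOT e OR d) with d = False leaves only NOT e, so e = False.
From (e OR a) and e = False: a = True.
(NOT a OR NOT f): since a = True, the clause reduces to (NOT f). f = False.

False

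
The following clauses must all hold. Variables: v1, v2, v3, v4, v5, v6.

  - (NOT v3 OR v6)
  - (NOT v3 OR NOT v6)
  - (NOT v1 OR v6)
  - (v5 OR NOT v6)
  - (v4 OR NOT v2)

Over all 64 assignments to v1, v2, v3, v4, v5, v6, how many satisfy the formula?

12

Split on v6, then v3.
  v6=T, v3=T: a clause becomes empty — 0.
  v6=T, v3=F: v1 free; 3 ways for (v2,v4,v5) × 2^1 = 6.
  v6=F, v3=T: a clause becomes empty — 0.
  v6=F, v3=F: v5 free; 3 ways for (v1,v2,v4) × 2^1 = 6.
Total: 0 + 6 + 0 + 6 = 12.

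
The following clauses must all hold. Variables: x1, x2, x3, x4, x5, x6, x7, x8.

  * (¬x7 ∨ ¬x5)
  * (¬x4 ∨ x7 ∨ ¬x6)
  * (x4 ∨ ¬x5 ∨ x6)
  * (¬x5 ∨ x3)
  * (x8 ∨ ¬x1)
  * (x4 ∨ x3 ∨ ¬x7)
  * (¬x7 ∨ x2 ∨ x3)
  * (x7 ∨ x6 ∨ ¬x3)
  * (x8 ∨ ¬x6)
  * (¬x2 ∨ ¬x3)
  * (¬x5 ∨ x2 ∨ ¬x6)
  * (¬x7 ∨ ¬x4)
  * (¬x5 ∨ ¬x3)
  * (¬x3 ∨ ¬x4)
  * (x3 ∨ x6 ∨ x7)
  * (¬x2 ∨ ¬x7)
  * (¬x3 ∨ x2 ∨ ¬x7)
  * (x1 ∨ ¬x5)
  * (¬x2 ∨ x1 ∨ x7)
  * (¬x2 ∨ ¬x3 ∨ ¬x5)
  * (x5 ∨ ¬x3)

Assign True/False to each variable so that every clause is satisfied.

Pure literal: x8 appears only positively; assign x8 = True.
Branch on x1: take x1 = False.
  then x5 is forced to False.
  then x3 is forced to False.
The remaining clauses are satisfied by x2 = False, x4 = False, x6 = True, x7 = False.
Check each clause:
  1. (¬x5 ∨ ¬x7) — ¬x7 is true.
  2. (x7 ∨ ¬x6 ∨ ¬x4) — ¬x4 is true.
  3. (¬x5 ∨ x6 ∨ x4) — ¬x5 is true.
  4. (¬x5 ∨ x3) — ¬x5 is true.
  5. (¬x1 ∨ x8) — x8 is true.
  6. (x4 ∨ ¬x7 ∨ x3) — ¬x7 is true.
  7. (¬x7 ∨ x2 ∨ x3) — ¬x7 is true.
  8. (x6 ∨ x7 ∨ ¬x3) — ¬x3 is true.
  9. (¬x6 ∨ x8) — x8 is true.
  10. (¬x3 ∨ ¬x2) — ¬x3 is true.
  11. (x2 ∨ ¬x6 ∨ ¬x5) — ¬x5 is true.
  12. (¬x7 ∨ ¬x4) — ¬x7 is true.
  13. (¬x5 ∨ ¬x3) — ¬x5 is true.
  14. (¬x4 ∨ ¬x3) — ¬x4 is true.
  15. (x7 ∨ x3 ∨ x6) — x6 is true.
  16. (¬x7 ∨ ¬x2) — ¬x7 is true.
  17. (¬x3 ∨ ¬x7 ∨ x2) — ¬x7 is true.
  18. (x1 ∨ ¬x5) — ¬x5 is true.
  19. (¬x2 ∨ x7 ∨ x1) — ¬x2 is true.
  20. (¬x2 ∨ ¬x5 ∨ ¬x3) — ¬x5 is true.
  21. (¬x3 ∨ x5) — ¬x3 is true.

x1 = False, x2 = False, x3 = False, x4 = False, x5 = False, x6 = True, x7 = False, x8 = True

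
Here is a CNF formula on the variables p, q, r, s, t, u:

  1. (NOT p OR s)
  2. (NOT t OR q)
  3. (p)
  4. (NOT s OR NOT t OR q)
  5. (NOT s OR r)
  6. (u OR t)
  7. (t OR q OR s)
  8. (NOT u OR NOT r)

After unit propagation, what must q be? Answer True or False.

True

Unit clause (p) sets p = True.
(NOT p OR s): since p = True, the clause reduces to (s). s = True.
From (r OR NOT s) and s = True: r = True.
In (NOT u OR NOT r), NOT r is now false; NOT u must hold, so u = False.
(t OR u): since u = False, the clause reduces to (t). t = True.
(NOT t OR q): since t = True, the clause reduces to (q). q = True.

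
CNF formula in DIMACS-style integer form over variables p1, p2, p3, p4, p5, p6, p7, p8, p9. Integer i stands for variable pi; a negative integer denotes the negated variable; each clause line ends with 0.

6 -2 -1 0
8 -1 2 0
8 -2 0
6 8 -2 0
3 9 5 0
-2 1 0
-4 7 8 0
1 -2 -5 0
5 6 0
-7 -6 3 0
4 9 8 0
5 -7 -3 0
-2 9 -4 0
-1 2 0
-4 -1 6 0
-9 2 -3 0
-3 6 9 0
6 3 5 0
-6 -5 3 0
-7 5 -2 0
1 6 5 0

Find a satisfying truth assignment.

p8 occurs only positively in the remaining clauses — set p8 = True.
Set p1 = False and propagate.
  then p2 is forced to False.
For the remaining variables, p3 = False, p4 = True, p5 = True, p6 = False, p7 = False, p9 = True works.
Check each clause:
  1. (~p1 \/ p6 \/ ~p2) — ~p1 is true.
  2. (p2 \/ ~p1 \/ p8) — p8 is true.
  3. (p8 \/ ~p2) — p8 is true.
  4. (p6 \/ p8 \/ ~p2) — p8 is true.
  5. (p9 \/ p5 \/ p3) — p9 is true.
  6. (p1 \/ ~p2) — ~p2 is true.
  7. (p7 \/ ~p4 \/ p8) — p8 is true.
  8. (~p5 \/ p1 \/ ~p2) — ~p2 is true.
  9. (p5 \/ p6) — p5 is true.
  10. (~p6 \/ ~p7 \/ p3) — ~p7 is true.
  11. (p9 \/ p8 \/ p4) — p8 is true.
  12. (p5 \/ ~p7 \/ ~p3) — ~p3 is true.
  13. (~p2 \/ p9 \/ ~p4) — p9 is true.
  14. (p2 \/ ~p1) — ~p1 is true.
  15. (p6 \/ ~p4 \/ ~p1) — ~p1 is true.
  16. (p2 \/ ~p3 \/ ~p9) — ~p3 is true.
  17. (p9 \/ p6 \/ ~p3) — p9 is true.
  18. (p5 \/ p6 \/ p3) — p5 is true.
  19. (~p5 \/ p3 \/ ~p6) — ~p6 is true.
  20. (~p7 \/ p5 \/ ~p2) — ~p7 is true.
  21. (p5 \/ p1 \/ p6) — p5 is true.

p1=F, p2=F, p3=F, p4=T, p5=T, p6=F, p7=F, p8=T, p9=T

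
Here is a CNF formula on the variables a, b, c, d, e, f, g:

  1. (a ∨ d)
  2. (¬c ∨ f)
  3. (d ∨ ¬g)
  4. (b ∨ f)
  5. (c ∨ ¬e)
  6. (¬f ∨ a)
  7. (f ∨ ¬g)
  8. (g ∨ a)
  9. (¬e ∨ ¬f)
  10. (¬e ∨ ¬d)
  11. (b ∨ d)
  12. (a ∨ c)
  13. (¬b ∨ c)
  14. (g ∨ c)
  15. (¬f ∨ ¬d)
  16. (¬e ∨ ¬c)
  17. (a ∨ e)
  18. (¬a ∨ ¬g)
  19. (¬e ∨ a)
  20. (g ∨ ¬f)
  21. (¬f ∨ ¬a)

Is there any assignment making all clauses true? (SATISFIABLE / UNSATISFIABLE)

a = True:
  propagation gives g=False, c=True, f=True; an empty clause results — contradiction.
a = False:
  propagation gives d=True, f=False, c=False; an empty clause results — contradiction.
Every branch closes, so no satisfying assignment exists.

UNSATISFIABLE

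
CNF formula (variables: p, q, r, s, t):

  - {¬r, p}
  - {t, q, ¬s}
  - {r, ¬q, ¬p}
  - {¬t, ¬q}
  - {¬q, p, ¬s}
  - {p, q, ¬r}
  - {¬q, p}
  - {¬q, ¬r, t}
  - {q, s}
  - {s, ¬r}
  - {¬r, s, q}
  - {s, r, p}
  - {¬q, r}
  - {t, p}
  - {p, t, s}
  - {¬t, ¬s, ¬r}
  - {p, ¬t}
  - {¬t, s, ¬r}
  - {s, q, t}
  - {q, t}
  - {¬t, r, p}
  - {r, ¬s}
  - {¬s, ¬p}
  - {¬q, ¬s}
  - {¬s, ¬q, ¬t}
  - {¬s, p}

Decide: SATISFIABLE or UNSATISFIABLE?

s = True:
  propagation gives r=True, p=True; an empty clause results — contradiction.
s = False:
  propagation gives q=True, t=False, p=True, r=True; an empty clause results — contradiction.
Every branch closes, so no satisfying assignment exists.

UNSATISFIABLE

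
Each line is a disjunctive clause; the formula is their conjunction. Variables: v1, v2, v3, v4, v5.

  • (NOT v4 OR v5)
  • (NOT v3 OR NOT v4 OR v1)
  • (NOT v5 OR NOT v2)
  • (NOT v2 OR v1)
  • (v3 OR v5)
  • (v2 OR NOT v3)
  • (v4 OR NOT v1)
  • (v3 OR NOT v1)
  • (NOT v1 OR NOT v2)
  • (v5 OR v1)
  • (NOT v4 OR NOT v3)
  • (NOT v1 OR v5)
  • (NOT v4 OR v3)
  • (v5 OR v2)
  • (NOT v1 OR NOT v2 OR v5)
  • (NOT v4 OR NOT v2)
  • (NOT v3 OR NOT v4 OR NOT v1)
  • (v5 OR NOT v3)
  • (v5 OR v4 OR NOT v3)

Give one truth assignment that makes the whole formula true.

v1 = F, v2 = F, v3 = F, v4 = F, v5 = T

Check each clause:
  1. (v5 OR NOT v4) — NOT v4 is true.
  2. (NOT v3 OR NOT v4 OR v1) — NOT v4 is true.
  3. (NOT v2 OR NOT v5) — NOT v2 is true.
  4. (NOT v2 OR v1) — NOT v2 is true.
  5. (v3 OR v5) — v5 is true.
  6. (v2 OR NOT v3) — NOT v3 is true.
  7. (v4 OR NOT v1) — NOT v1 is true.
  8. (NOT v1 OR v3) — NOT v1 is true.
  9. (NOT v1 OR NOT v2) — NOT v1 is true.
  10. (v5 OR v1) — v5 is true.
  11. (NOT v4 OR NOT v3) — NOT v4 is true.
  12. (NOT v1 OR v5) — v5 is true.
  13. (NOT v4 OR v3) — NOT v4 is true.
  14. (v5 OR v2) — v5 is true.
  15. (NOT v2 OR v5 OR NOT v1) — v5 is true.
  16. (NOT v4 OR NOT v2) — NOT v4 is true.
  17. (NOT v1 OR NOT v3 OR NOT v4) — NOT v4 is true.
  18. (v5 OR NOT v3) — v5 is true.
  19. (NOT v3 OR v4 OR v5) — NOT v3 is true.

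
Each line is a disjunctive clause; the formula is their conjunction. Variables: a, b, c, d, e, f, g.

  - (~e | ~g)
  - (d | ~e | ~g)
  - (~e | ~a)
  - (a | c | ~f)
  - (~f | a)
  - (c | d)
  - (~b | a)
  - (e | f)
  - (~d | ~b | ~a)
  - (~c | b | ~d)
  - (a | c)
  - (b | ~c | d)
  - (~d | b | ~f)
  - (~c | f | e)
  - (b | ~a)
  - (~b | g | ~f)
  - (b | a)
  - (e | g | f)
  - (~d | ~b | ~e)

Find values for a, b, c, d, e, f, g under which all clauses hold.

a=T, b=T, c=T, d=F, e=F, f=T, g=T

Set a = True and propagate.
  then e is forced to False.
  then f is forced to True.
  then b is forced to True.
  then d is forced to False.
  then c is forced to True.
  then g is forced to True.
Check each clause:
  1. (~g | ~e) — ~e is true.
  2. (~e | ~g | d) — ~e is true.
  3. (~a | ~e) — ~e is true.
  4. (c | ~f | a) — a is true.
  5. (~f | a) — a is true.
  6. (d | c) — c is true.
  7. (~b | a) — a is true.
  8. (f | e) — f is true.
  9. (~d | ~a | ~b) — ~d is true.
  10. (b | ~c | ~d) — b is true.
  11. (a | c) — a is true.
  12. (b | d | ~c) — b is true.
  13. (b | ~f | ~d) — b is true.
  14. (f | e | ~c) — f is true.
  15. (~a | b) — b is true.
  16. (~b | g | ~f) — g is true.
  17. (a | b) — a is true.
  18. (g | f | e) — f is true.
  19. (~b | ~e | ~d) — ~e is true.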